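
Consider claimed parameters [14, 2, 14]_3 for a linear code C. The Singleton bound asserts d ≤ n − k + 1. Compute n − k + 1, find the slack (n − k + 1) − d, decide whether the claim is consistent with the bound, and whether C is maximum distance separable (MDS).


Singleton RHS = n − k + 1 = 13, slack = -1, bound violated (no such code; not MDS).

Singleton bound: d ≤ n − k + 1.
Here n = 14, k = 2, so n − k + 1 = 13.
Given d = 14, check d ≤ 13: NO.
Slack = (n − k + 1) − d = -1.
The slack is negative: d = 14 exceeds n − k + 1 = 13 by 1, so the Singleton bound is violated and no linear [14, 2, 14]_3 code can exist. In particular it is not MDS (MDS requires d = n − k + 1 exactly).
Description: the claimed parameters are [14, 2, 14]_3; such a code would be impossible (violates the Singleton bound).


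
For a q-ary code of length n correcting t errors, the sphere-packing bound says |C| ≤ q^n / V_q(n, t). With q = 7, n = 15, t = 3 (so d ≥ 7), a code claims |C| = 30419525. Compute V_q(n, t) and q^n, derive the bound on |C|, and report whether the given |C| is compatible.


V_q(n, t) = 102151, q^n = 4747561509943, Hamming bound = 46475918, |C| = 30419525 ≤ bound (satisfied).

Step 1: Compute V_q(n, t) = Σ_{j=0}^3 C(n, j) (q−1)^j.
  j = 0: C(15,0)·(6)^0 = 1·1 = 1.
  j = 1: C(15,1)·(6)^1 = 15·6 = 90.
  j = 2: C(15,2)·(6)^2 = 105·36 = 3780.
  j = 3: C(15,3)·(6)^3 = 455·216 = 98280.
  V_q(n, t) = 1 + 90 + 3780 + 98280 = 102151.
Step 2: q^n = 7^15 = 4747561509943.
Step 3: Hamming bound ⌊q^n / V_q(n,t)⌋ = ⌊4747561509943/102151⌋ = 46475918.
Step 4: Compare |C| = 30419525 to 46475918: satisfied.
The claimed |C| lies below the Hamming bound.


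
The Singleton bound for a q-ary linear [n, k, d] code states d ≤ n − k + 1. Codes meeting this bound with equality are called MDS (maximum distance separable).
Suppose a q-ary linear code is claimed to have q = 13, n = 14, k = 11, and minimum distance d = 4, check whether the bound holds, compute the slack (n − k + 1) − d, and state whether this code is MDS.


Singleton RHS = n − k + 1 = 4, slack = 0, bound satisfied, MDS.

Singleton bound: d ≤ n − k + 1.
Here n = 14, k = 11, so n − k + 1 = 4.
Given d = 4, check d ≤ 4: YES.
Slack = (n − k + 1) − d = 0.
The code is MDS (slack = 0).
Description: the claimed parameters are [14, 11, 4]_13; such a code would be MDS (meets Singleton bound).


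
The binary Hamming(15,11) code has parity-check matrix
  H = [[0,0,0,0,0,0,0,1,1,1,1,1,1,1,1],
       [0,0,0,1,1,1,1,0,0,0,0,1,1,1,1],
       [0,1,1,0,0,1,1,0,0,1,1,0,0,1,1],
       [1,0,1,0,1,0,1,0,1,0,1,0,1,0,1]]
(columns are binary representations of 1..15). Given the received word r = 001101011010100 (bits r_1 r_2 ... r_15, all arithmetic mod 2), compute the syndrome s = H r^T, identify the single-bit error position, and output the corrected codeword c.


s = (0, 1, 1, 0)^T, error position = 6, corrected codeword c = 001100011010100

Compute s = H r^T mod 2 one row at a time:
  s_1 = 1 + 1 + 0 + 1 + 0 + 1 + 0 + 0 = 4 ≡ 0 (mod 2).
  s_2 = 1 + 0 + 1 + 0 + 0 + 1 + 0 + 0 = 3 ≡ 1 (mod 2).
  s_3 = 0 + 1 + 1 + 0 + 0 + 1 + 0 + 0 = 3 ≡ 1 (mod 2).
  s_4 = 0 + 1 + 0 + 0 + 1 + 1 + 1 + 0 = 4 ≡ 0 (mod 2).
s = (0, 1, 1, 0)^T — this equals column 6 of H (binary 0110), so error is at position 6.
Correct: flip bit 6 of r = 001101011010100 to get c = 001100011010100.


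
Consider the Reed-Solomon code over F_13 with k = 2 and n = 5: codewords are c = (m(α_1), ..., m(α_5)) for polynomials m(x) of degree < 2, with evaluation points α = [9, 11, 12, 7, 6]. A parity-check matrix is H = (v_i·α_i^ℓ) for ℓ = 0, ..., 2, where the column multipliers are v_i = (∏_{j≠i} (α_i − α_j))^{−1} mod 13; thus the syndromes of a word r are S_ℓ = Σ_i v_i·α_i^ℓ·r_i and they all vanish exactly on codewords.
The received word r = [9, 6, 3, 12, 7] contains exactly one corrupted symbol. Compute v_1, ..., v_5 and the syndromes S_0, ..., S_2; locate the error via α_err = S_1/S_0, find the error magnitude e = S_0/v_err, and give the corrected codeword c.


S = (8, 5, 8), error at position 3, error magnitude e = 5, c = [9, 6, 11, 12, 7].

Step 1: column multipliers v_i = (∏_{j≠i}(α_i − α_j))^{−1} mod 13.
  i = 1 (α = 9): (9−11)(9−12)(9−7)(9−6) = (−2)·(−3)·2·3 = 36 ≡ 10, so v_1 = 10^{−1} = 4 (mod 13).
  i = 2 (α = 11): (11−9)(11−12)(11−7)(11−6) = 2·(−1)·4·5 = −40 ≡ 12, so v_2 = 12^{−1} = 12 (mod 13).
  i = 3 (α = 12): (12−9)(12−11)(12−7)(12−6) = 3·1·5·6 = 90 ≡ 12, so v_3 = 12^{−1} = 12 (mod 13).
  i = 4 (α = 7): (7−9)(7−11)(7−12)(7−6) = (−2)·(−4)·(−5)·1 = −40 ≡ 12, so v_4 = 12^{−1} = 12 (mod 13).
  i = 5 (α = 6): (6−9)(6−11)(6−12)(6−7) = (−3)·(−5)·(−6)·(−1) = 90 ≡ 12, so v_5 = 12^{−1} = 12 (mod 13).
  v = [4, 12, 12, 12, 12].
Step 2: syndromes of r = [9, 6, 3, 12, 7] (all sums mod 13).
  S_0 = Σ v_i r_i = 4·9 + 12·6 + 12·3 + 12·12 + 12·7 = 372 ≡ 8.
  S_1 = Σ v_i α_i r_i = 4·9·9 + 12·11·6 + 12·12·3 + 12·7·12 + 12·6·7 = 3060 ≡ 5.
  α_i^2 mod 13 = [3, 4, 1, 10, 10].
  S_2 = Σ v_i α_i^2 r_i = 4·3·9 + 12·4·6 + 12·1·3 + 12·10·12 + 12·10·7 = 2712 ≡ 8.
  S = (8, 5, 8) ≠ 0, so r is not a codeword (an error is present).
Step 3: locate the error. For a single error e at position i, S_ℓ = v_i·e·α_i^ℓ, so α_err = S_1/S_0.
  S_0^{−1} = 8^{−1} = 5 (mod 13), so α_err = 5·5 = 25 ≡ 12 = α_3. Error position i = 3.
  Consistency check: S_2/S_1 = 8·8 = 64 ≡ 12 = α_err ✓ (single-error assumption holds).
Step 4: error magnitude e = S_0/v_3 = S_0·∏_{j≠3}(α_3 − α_j) = 8·12 = 96 ≡ 5 (mod 13).
Step 5: correct position 3: c_3 = r_3 − e = 3 − 5 ≡ 11 (mod 13). Hence c = [9, 6, 11, 12, 7].
  Check: interpolating c through the α_i gives m(x) = 3 + 5·x (degree < 2) with m(α_i) = c_i for every i, so c is indeed a codeword.


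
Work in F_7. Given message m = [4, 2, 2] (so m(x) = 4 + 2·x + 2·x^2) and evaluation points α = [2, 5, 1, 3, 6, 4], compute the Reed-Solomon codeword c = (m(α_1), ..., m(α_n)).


c = [2, 1, 1, 0, 4, 2]

Message polynomial: m(x) = 4 + 2·x + 2·x^2 (mod 7).
For each evaluation point α_i, compute m(α_i) mod 7:
  α_1 = 2: Horner steps 2 → 6 → 2, so m(2) = 2.
  α_2 = 5: Horner steps 2 → 5 → 1, so m(5) = 1.
  α_3 = 1: Horner steps 2 → 4 → 1, so m(1) = 1.
  α_4 = 3: Horner steps 2 → 1 → 0, so m(3) = 0.
  α_5 = 6: Horner steps 2 → 0 → 4, so m(6) = 4.
  α_6 = 4: Horner steps 2 → 3 → 2, so m(4) = 2.
Codeword c = [2, 1, 1, 0, 4, 2] ∈ F_7^6.


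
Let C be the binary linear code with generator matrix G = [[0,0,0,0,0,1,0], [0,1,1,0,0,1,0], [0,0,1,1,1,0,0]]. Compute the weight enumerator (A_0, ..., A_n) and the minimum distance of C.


Weight distribution: A_0 = 1, A_1 = 1, A_2 = 1, A_3 = 3, A_4 = 2. Minimum distance d = 1.

Enumerate all 2^3 = 8 messages m ∈ F_2^3.
For each, compute codeword c = mG in F_2^7, then tally its weight.
  m = 000 → c = 0000000, weight = 0.
  m = 100 → c = 0000010, weight = 1.
  m = 010 → c = 0110010, weight = 3.
  m = 110 → c = 0110000, weight = 2.
  m = 001 → c = 0011100, weight = 3.
  m = 101 → c = 0011110, weight = 4.
  m = 011 → c = 0101110, weight = 4.
  m = 111 → c = 0101100, weight = 3.
Tally weights:
  weight 0: 1 codewords.
  weight 1: 1 codewords.
  weight 2: 1 codewords.
  weight 3: 3 codewords.
  weight 4: 2 codewords.
Minimum distance d = smallest w > 0 with A_w > 0 = 1.
Sanity: Σ A_w = 8 = 2^3 = 8 ✓.


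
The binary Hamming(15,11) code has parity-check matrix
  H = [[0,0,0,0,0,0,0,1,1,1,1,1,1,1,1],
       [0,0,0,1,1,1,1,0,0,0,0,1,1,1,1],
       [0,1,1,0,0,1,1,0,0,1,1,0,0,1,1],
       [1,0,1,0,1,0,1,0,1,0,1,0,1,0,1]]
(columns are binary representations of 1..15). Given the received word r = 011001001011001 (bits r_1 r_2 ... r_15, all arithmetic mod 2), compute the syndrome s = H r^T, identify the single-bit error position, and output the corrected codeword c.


s = (0, 1, 1, 0)^T, error position = 6, corrected codeword c = 011000001011001

Compute s = H r^T mod 2 one row at a time:
  s_1 = 0 + 1 + 0 + 1 + 1 + 0 + 0 + 1 = 4 ≡ 0 (mod 2).
  s_2 = 0 + 0 + 1 + 0 + 1 + 0 + 0 + 1 = 3 ≡ 1 (mod 2).
  s_3 = 1 + 1 + 1 + 0 + 0 + 1 + 0 + 1 = 5 ≡ 1 (mod 2).
  s_4 = 0 + 1 + 0 + 0 + 1 + 1 + 0 + 1 = 4 ≡ 0 (mod 2).
s = (0, 1, 1, 0)^T — this equals column 6 of H (binary 0110), so error is at position 6.
Correct: flip bit 6 of r = 011001001011001 to get c = 011000001011001.


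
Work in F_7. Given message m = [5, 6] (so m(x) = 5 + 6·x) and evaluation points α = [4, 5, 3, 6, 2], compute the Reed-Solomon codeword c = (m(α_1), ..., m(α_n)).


c = [1, 0, 2, 6, 3]

Message polynomial: m(x) = 5 + 6·x (mod 7).
For each evaluation point α_i, compute m(α_i) mod 7:
  α_1 = 4: Horner steps 6 → 1, so m(4) = 1.
  α_2 = 5: Horner steps 6 → 0, so m(5) = 0.
  α_3 = 3: Horner steps 6 → 2, so m(3) = 2.
  α_4 = 6: Horner steps 6 → 6, so m(6) = 6.
  α_5 = 2: Horner steps 6 → 3, so m(2) = 3.
Codeword c = [1, 0, 2, 6, 3] ∈ F_7^5.


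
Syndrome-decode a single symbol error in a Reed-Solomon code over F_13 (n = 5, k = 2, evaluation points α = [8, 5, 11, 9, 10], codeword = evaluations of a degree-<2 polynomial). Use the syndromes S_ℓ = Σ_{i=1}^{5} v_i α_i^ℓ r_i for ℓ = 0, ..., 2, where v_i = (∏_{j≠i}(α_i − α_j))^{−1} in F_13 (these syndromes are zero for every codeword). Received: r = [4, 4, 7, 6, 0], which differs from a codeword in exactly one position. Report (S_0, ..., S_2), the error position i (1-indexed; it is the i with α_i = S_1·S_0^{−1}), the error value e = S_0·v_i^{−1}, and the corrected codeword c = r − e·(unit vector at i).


S = (12, 5, 1), error at position 1, error magnitude e = 5, c = [12, 4, 7, 6, 0].

Step 1: column multipliers v_i = (∏_{j≠i}(α_i − α_j))^{−1} mod 13.
  i = 1 (α = 8): (8−5)(8−11)(8−9)(8−10) = 3·(−3)·(−1)·(−2) = −18 ≡ 8, so v_1 = 8^{−1} = 5 (mod 13).
  i = 2 (α = 5): (5−8)(5−11)(5−9)(5−10) = (−3)·(−6)·(−4)·(−5) = 360 ≡ 9, so v_2 = 9^{−1} = 3 (mod 13).
  i = 3 (α = 11): (11−8)(11−5)(11−9)(11−10) = 3·6·2·1 = 36 ≡ 10, so v_3 = 10^{−1} = 4 (mod 13).
  i = 4 (α = 9): (9−8)(9−5)(9−11)(9−10) = 1·4·(−2)·(−1) = 8 ≡ 8, so v_4 = 8^{−1} = 5 (mod 13).
  i = 5 (α = 10): (10−8)(10−5)(10−11)(10−9) = 2·5·(−1)·1 = −10 ≡ 3, so v_5 = 3^{−1} = 9 (mod 13).
  v = [5, 3, 4, 5, 9].
Step 2: syndromes of r = [4, 4, 7, 6, 0] (all sums mod 13).
  S_0 = Σ v_i r_i = 5·4 + 3·4 + 4·7 + 5·6 + 9·0 = 90 ≡ 12.
  S_1 = Σ v_i α_i r_i = 5·8·4 + 3·5·4 + 4·11·7 + 5·9·6 + 9·10·0 = 798 ≡ 5.
  α_i^2 mod 13 = [12, 12, 4, 3, 9].
  S_2 = Σ v_i α_i^2 r_i = 5·12·4 + 3·12·4 + 4·4·7 + 5·3·6 + 9·9·0 = 586 ≡ 1.
  S = (12, 5, 1) ≠ 0, so r is not a codeword (an error is present).
Step 3: locate the error. For a single error e at position i, S_ℓ = v_i·e·α_i^ℓ, so α_err = S_1/S_0.
  S_0^{−1} = 12^{−1} = 12 (mod 13), so α_err = 5·12 = 60 ≡ 8 = α_1. Error position i = 1.
  Consistency check: S_2/S_1 = 1·8 = 8 ≡ 8 = α_err ✓ (single-error assumption holds).
Step 4: error magnitude e = S_0/v_1 = S_0·∏_{j≠1}(α_1 − α_j) = 12·8 = 96 ≡ 5 (mod 13).
Step 5: correct position 1: c_1 = r_1 − e = 4 − 5 ≡ 12 (mod 13). Hence c = [12, 4, 7, 6, 0].
  Check: interpolating c through the α_i gives m(x) = 8 + 7·x (degree < 2) with m(α_i) = c_i for every i, so c is indeed a codeword.


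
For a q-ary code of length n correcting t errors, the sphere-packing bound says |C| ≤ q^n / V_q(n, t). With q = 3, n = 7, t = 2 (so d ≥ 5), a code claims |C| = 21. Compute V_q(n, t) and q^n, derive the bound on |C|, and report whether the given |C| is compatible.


V_q(n, t) = 99, q^n = 2187, Hamming bound = 22, |C| = 21 ≤ bound (satisfied).

Step 1: Compute V_q(n, t) = Σ_{j=0}^2 C(n, j) (q−1)^j.
  j = 0: C(7,0)·(2)^0 = 1·1 = 1.
  j = 1: C(7,1)·(2)^1 = 7·2 = 14.
  j = 2: C(7,2)·(2)^2 = 21·4 = 84.
  V_q(n, t) = 1 + 14 + 84 = 99.
Step 2: q^n = 3^7 = 2187.
Step 3: Hamming bound ⌊q^n / V_q(n,t)⌋ = ⌊2187/99⌋ = 22.
Step 4: Compare |C| = 21 to 22: satisfied.
The claimed |C| lies below the Hamming bound.


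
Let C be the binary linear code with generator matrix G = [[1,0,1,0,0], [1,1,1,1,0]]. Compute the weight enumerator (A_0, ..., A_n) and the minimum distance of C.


Weight distribution: A_0 = 1, A_2 = 2, A_4 = 1. Minimum distance d = 2.

Enumerate all 2^2 = 4 messages m ∈ F_2^2.
For each, compute codeword c = mG in F_2^5, then tally its weight.
  m = 00 → c = 00000, weight = 0.
  m = 10 → c = 10100, weight = 2.
  m = 01 → c = 11110, weight = 4.
  m = 11 → c = 01010, weight = 2.
Tally weights:
  weight 0: 1 codewords.
  weight 2: 2 codewords.
  weight 4: 1 codewords.
Minimum distance d = smallest w > 0 with A_w > 0 = 2.
Sanity: Σ A_w = 4 = 2^2 = 4 ✓.


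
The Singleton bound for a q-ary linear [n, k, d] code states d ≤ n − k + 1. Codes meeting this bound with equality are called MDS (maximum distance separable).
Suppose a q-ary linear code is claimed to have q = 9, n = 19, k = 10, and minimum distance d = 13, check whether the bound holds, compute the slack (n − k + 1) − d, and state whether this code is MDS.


Singleton RHS = n − k + 1 = 10, slack = -3, bound violated (no such code; not MDS).

Singleton bound: d ≤ n − k + 1.
Here n = 19, k = 10, so n − k + 1 = 10.
Given d = 13, check d ≤ 10: NO.
Slack = (n − k + 1) − d = -3.
The slack is negative: d = 13 exceeds n − k + 1 = 10 by 3, so the Singleton bound is violated and no linear [19, 10, 13]_9 code can exist. In particular it is not MDS (MDS requires d = n − k + 1 exactly).
Description: the claimed parameters are [19, 10, 13]_9; such a code would be impossible (violates the Singleton bound).


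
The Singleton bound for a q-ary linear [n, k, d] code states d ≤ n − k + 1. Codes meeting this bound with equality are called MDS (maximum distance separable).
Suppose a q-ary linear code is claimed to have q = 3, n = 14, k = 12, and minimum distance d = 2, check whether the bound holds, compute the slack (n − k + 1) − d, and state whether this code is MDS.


Singleton RHS = n − k + 1 = 3, slack = 1, bound satisfied, not MDS.

Singleton bound: d ≤ n − k + 1.
Here n = 14, k = 12, so n − k + 1 = 3.
Given d = 2, check d ≤ 3: YES.
Slack = (n − k + 1) − d = 1.
The code is NOT MDS (slack = 1 > 0).
Description: the claimed parameters are [14, 12, 2]_3; such a code would be non-MDS.


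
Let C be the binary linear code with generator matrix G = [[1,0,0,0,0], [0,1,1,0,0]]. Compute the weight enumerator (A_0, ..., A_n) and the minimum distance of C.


Weight distribution: A_0 = 1, A_1 = 1, A_2 = 1, A_3 = 1. Minimum distance d = 1.

Enumerate all 2^2 = 4 messages m ∈ F_2^2.
For each, compute codeword c = mG in F_2^5, then tally its weight.
  m = 00 → c = 00000, weight = 0.
  m = 10 → c = 10000, weight = 1.
  m = 01 → c = 01100, weight = 2.
  m = 11 → c = 11100, weight = 3.
Tally weights:
  weight 0: 1 codewords.
  weight 1: 1 codewords.
  weight 2: 1 codewords.
  weight 3: 1 codewords.
Minimum distance d = smallest w > 0 with A_w > 0 = 1.
Sanity: Σ A_w = 4 = 2^2 = 4 ✓.


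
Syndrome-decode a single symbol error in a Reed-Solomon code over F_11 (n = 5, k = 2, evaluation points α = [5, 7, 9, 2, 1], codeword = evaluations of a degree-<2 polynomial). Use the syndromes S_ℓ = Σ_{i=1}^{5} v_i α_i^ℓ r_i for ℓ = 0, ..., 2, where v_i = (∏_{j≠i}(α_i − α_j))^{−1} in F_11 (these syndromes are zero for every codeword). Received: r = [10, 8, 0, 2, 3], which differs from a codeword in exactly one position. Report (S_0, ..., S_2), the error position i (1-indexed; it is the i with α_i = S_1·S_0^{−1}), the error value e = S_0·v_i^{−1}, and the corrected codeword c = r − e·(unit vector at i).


S = (2, 7, 8), error at position 3, error magnitude e = 5, c = [10, 8, 6, 2, 3].

Step 1: column multipliers v_i = (∏_{j≠i}(α_i − α_j))^{−1} mod 11.
  i = 1 (α = 5): (5−7)(5−9)(5−2)(5−1) = (−2)·(−4)·3·4 = 96 ≡ 8, so v_1 = 8^{−1} = 7 (mod 11).
  i = 2 (α = 7): (7−5)(7−9)(7−2)(7−1) = 2·(−2)·5·6 = −120 ≡ 1, so v_2 = 1^{−1} = 1 (mod 11).
  i = 3 (α = 9): (9−5)(9−7)(9−2)(9−1) = 4·2·7·8 = 448 ≡ 8, so v_3 = 8^{−1} = 7 (mod 11).
  i = 4 (α = 2): (2−5)(2−7)(2−9)(2−1) = (−3)·(−5)·(−7)·1 = −105 ≡ 5, so v_4 = 5^{−1} = 9 (mod 11).
  i = 5 (α = 1): (1−5)(1−7)(1−9)(1−2) = (−4)·(−6)·(−8)·(−1) = 192 ≡ 5, so v_5 = 5^{−1} = 9 (mod 11).
  v = [7, 1, 7, 9, 9].
Step 2: syndromes of r = [10, 8, 0, 2, 3] (all sums mod 11).
  S_0 = Σ v_i r_i = 7·10 + 1·8 + 7·0 + 9·2 + 9·3 = 123 ≡ 2.
  S_1 = Σ v_i α_i r_i = 7·5·10 + 1·7·8 + 7·9·0 + 9·2·2 + 9·1·3 = 469 ≡ 7.
  α_i^2 mod 11 = [3, 5, 4, 4, 1].
  S_2 = Σ v_i α_i^2 r_i = 7·3·10 + 1·5·8 + 7·4·0 + 9·4·2 + 9·1·3 = 349 ≡ 8.
  S = (2, 7, 8) ≠ 0, so r is not a codeword (an error is present).
Step 3: locate the error. For a single error e at position i, S_ℓ = v_i·e·α_i^ℓ, so α_err = S_1/S_0.
  S_0^{−1} = 2^{−1} = 6 (mod 11), so α_err = 7·6 = 42 ≡ 9 = α_3. Error position i = 3.
  Consistency check: S_2/S_1 = 8·8 = 64 ≡ 9 = α_err ✓ (single-error assumption holds).
Step 4: error magnitude e = S_0/v_3 = S_0·∏_{j≠3}(α_3 − α_j) = 2·8 = 16 ≡ 5 (mod 11).
Step 5: correct position 3: c_3 = r_3 − e = 0 − 5 ≡ 6 (mod 11). Hence c = [10, 8, 6, 2, 3].
  Check: interpolating c through the α_i gives m(x) = 4 + 10·x (degree < 2) with m(α_i) = c_i for every i, so c is indeed a codeword.


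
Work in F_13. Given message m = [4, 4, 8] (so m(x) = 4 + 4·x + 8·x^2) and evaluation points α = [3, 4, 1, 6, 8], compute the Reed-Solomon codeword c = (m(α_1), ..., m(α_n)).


c = [10, 5, 3, 4, 2]

Message polynomial: m(x) = 4 + 4·x + 8·x^2 (mod 13).
For each evaluation point α_i, compute m(α_i) mod 13:
  α_1 = 3: Horner steps 8 → 2 → 10, so m(3) = 10.
  α_2 = 4: Horner steps 8 → 10 → 5, so m(4) = 5.
  α_3 = 1: Horner steps 8 → 12 → 3, so m(1) = 3.
  α_4 = 6: Horner steps 8 → 0 → 4, so m(6) = 4.
  α_5 = 8: Horner steps 8 → 3 → 2, so m(8) = 2.
Codeword c = [10, 5, 3, 4, 2] ∈ F_13^5.


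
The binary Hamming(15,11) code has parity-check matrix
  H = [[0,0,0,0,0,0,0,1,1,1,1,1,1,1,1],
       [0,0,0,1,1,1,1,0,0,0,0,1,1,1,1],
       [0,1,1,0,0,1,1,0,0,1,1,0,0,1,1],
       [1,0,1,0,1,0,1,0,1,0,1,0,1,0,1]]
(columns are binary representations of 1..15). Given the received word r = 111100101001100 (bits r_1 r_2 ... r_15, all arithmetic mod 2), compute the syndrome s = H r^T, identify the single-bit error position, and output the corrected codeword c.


s = (1, 0, 1, 1)^T, error position = 11, corrected codeword c = 111100101011100

Compute s = H r^T mod 2 one row at a time:
  s_1 = 0 + 1 + 0 + 0 + 1 + 1 + 0 + 0 = 3 ≡ 1 (mod 2).
  s_2 = 1 + 0 + 0 + 1 + 1 + 1 + 0 + 0 = 4 ≡ 0 (mod 2).
  s_3 = 1 + 1 + 0 + 1 + 0 + 0 + 0 + 0 = 3 ≡ 1 (mod 2).
  s_4 = 1 + 1 + 0 + 1 + 1 + 0 + 1 + 0 = 5 ≡ 1 (mod 2).
s = (1, 0, 1, 1)^T — this equals column 11 of H (binary 1011), so error is at position 11.
Correct: flip bit 11 of r = 111100101001100 to get c = 111100101011100.


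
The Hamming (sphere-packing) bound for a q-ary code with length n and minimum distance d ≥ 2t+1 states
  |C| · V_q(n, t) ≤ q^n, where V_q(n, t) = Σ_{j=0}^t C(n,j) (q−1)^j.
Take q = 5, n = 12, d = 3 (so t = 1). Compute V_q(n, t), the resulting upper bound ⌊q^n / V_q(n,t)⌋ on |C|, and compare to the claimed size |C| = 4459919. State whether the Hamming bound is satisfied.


V_q(n, t) = 49, q^n = 244140625, Hamming bound = 4982461, |C| = 4459919 ≤ bound (satisfied).

Step 1: Compute V_q(n, t) = Σ_{j=0}^1 C(n, j) (q−1)^j.
  j = 0: C(12,0)·(4)^0 = 1·1 = 1.
  j = 1: C(12,1)·(4)^1 = 12·4 = 48.
  V_q(n, t) = 1 + 48 = 49.
Step 2: q^n = 5^12 = 244140625.
Step 3: Hamming bound ⌊q^n / V_q(n,t)⌋ = ⌊244140625/49⌋ = 4982461.
Step 4: Compare |C| = 4459919 to 4982461: satisfied.
The claimed |C| lies below the Hamming bound.


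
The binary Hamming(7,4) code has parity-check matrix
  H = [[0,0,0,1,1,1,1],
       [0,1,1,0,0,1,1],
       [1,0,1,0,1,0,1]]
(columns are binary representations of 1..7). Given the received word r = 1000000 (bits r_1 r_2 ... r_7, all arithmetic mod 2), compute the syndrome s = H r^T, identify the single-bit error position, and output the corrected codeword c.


s = (0, 0, 1)^T, error position = 1, corrected codeword c = 0000000

Compute s = H r^T mod 2 one row at a time:
  s_1 = 0 + 0 + 0 + 0 = 0 ≡ 0 (mod 2).
  s_2 = 0 + 0 + 0 + 0 = 0 ≡ 0 (mod 2).
  s_3 = 1 + 0 + 0 + 0 = 1 ≡ 1 (mod 2).
s = (0, 0, 1)^T — this equals column 1 of H (binary 001), so error is at position 1.
Correct: flip bit 1 of r = 1000000 to get c = 0000000.


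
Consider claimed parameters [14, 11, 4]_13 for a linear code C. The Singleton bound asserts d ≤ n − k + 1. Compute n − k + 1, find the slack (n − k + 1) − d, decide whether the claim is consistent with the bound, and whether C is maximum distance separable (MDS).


Singleton RHS = n − k + 1 = 4, slack = 0, bound satisfied, MDS.

Singleton bound: d ≤ n − k + 1.
Here n = 14, k = 11, so n − k + 1 = 4.
Given d = 4, check d ≤ 4: YES.
Slack = (n − k + 1) − d = 0.
The code is MDS (slack = 0).
Description: the claimed parameters are [14, 11, 4]_13; such a code would be MDS (meets Singleton bound).


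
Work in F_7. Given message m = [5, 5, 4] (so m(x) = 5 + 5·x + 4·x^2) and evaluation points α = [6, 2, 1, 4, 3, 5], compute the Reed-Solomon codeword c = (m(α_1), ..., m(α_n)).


c = [4, 3, 0, 5, 0, 4]

Message polynomial: m(x) = 5 + 5·x + 4·x^2 (mod 7).
For each evaluation point α_i, compute m(α_i) mod 7:
  α_1 = 6: Horner steps 4 → 1 → 4, so m(6) = 4.
  α_2 = 2: Horner steps 4 → 6 → 3, so m(2) = 3.
  α_3 = 1: Horner steps 4 → 2 → 0, so m(1) = 0.
  α_4 = 4: Horner steps 4 → 0 → 5, so m(4) = 5.
  α_5 = 3: Horner steps 4 → 3 → 0, so m(3) = 0.
  α_6 = 5: Horner steps 4 → 4 → 4, so m(5) = 4.
Codeword c = [4, 3, 0, 5, 0, 4] ∈ F_7^6.


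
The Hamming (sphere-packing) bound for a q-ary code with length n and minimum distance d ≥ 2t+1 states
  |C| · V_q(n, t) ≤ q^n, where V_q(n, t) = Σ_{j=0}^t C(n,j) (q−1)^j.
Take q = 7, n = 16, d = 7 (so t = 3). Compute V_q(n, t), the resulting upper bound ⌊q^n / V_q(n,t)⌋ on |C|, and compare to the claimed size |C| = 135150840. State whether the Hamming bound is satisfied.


V_q(n, t) = 125377, q^n = 33232930569601, Hamming bound = 265064011, |C| = 135150840 ≤ bound (satisfied).

Step 1: Compute V_q(n, t) = Σ_{j=0}^3 C(n, j) (q−1)^j.
  j = 0: C(16,0)·(6)^0 = 1·1 = 1.
  j = 1: C(16,1)·(6)^1 = 16·6 = 96.
  j = 2: C(16,2)·(6)^2 = 120·36 = 4320.
  j = 3: C(16,3)·(6)^3 = 560·216 = 120960.
  V_q(n, t) = 1 + 96 + 4320 + 120960 = 125377.
Step 2: q^n = 7^16 = 33232930569601.
Step 3: Hamming bound ⌊q^n / V_q(n,t)⌋ = ⌊33232930569601/125377⌋ = 265064011.
Step 4: Compare |C| = 135150840 to 265064011: satisfied.
The claimed |C| lies below the Hamming bound.


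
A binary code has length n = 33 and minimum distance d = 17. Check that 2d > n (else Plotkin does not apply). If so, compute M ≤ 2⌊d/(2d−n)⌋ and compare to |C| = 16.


Plotkin bound M ≤ 34; given |C| = 16 ≤ bound (satisfied).

Check applicability: 2d = 34, n = 33.
2d − n = 1 > 0, so Plotkin applies.
Compute d/(2d−n) = 17/1 ≈ 17.0000.
⌊d/(2d−n)⌋ = 17.
Plotkin bound: M ≤ 2·17 = 34.
Given |C| = 16, check: satisfied.
This |C| is below the Plotkin bound.


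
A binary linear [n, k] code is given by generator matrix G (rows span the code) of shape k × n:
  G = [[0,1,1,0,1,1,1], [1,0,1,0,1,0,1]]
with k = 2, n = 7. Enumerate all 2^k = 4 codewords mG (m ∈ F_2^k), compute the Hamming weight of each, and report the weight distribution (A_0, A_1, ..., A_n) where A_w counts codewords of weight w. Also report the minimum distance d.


Weight distribution: A_0 = 1, A_3 = 1, A_4 = 1, A_5 = 1. Minimum distance d = 3.

Enumerate all 2^2 = 4 messages m ∈ F_2^2.
For each, compute codeword c = mG in F_2^7, then tally its weight.
  m = 00 → c = 0000000, weight = 0.
  m = 10 → c = 0110111, weight = 5.
  m = 01 → c = 1010101, weight = 4.
  m = 11 → c = 1100010, weight = 3.
Tally weights:
  weight 0: 1 codewords.
  weight 3: 1 codewords.
  weight 4: 1 codewords.
  weight 5: 1 codewords.
Minimum distance d = smallest w > 0 with A_w > 0 = 3.
Sanity: Σ A_w = 4 = 2^2 = 4 ✓.


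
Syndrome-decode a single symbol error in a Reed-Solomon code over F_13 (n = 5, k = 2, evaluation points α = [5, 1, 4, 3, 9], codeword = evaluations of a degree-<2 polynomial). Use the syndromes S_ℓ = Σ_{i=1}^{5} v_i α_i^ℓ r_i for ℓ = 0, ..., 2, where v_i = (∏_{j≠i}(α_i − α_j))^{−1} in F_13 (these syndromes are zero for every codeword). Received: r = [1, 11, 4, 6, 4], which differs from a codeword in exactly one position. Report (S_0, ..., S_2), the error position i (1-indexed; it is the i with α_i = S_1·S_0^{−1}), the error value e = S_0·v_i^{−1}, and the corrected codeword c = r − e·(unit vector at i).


S = (10, 1, 4), error at position 3, error magnitude e = 7, c = [1, 11, 10, 6, 4].

Step 1: column multipliers v_i = (∏_{j≠i}(α_i − α_j))^{−1} mod 13.
  i = 1 (α = 5): (5−1)(5−4)(5−3)(5−9) = 4·1·2·(−4) = −32 ≡ 7, so v_1 = 7^{−1} = 2 (mod 13).
  i = 2 (α = 1): (1−5)(1−4)(1−3)(1−9) = (−4)·(−3)·(−2)·(−8) = 192 ≡ 10, so v_2 = 10^{−1} = 4 (mod 13).
  i = 3 (α = 4): (4−5)(4−1)(4−3)(4−9) = (−1)·3·1·(−5) = 15 ≡ 2, so v_3 = 2^{−1} = 7 (mod 13).
  i = 4 (α = 3): (3−5)(3−1)(3−4)(3−9) = (−2)·2·(−1)·(−6) = −24 ≡ 2, so v_4 = 2^{−1} = 7 (mod 13).
  i = 5 (α = 9): (9−5)(9−1)(9−4)(9−3) = 4·8·5·6 = 960 ≡ 11, so v_5 = 11^{−1} = 6 (mod 13).
  v = [2, 4, 7, 7, 6].
Step 2: syndromes of r = [1, 11, 4, 6, 4] (all sums mod 13).
  S_0 = Σ v_i r_i = 2·1 + 4·11 + 7·4 + 7·6 + 6·4 = 140 ≡ 10.
  S_1 = Σ v_i α_i r_i = 2·5·1 + 4·1·11 + 7·4·4 + 7·3·6 + 6·9·4 = 508 ≡ 1.
  α_i^2 mod 13 = [12, 1, 3, 9, 3].
  S_2 = Σ v_i α_i^2 r_i = 2·12·1 + 4·1·11 + 7·3·4 + 7·9·6 + 6·3·4 = 602 ≡ 4.
  S = (10, 1, 4) ≠ 0, so r is not a codeword (an error is present).
Step 3: locate the error. For a single error e at position i, S_ℓ = v_i·e·α_i^ℓ, so α_err = S_1/S_0.
  S_0^{−1} = 10^{−1} = 4 (mod 13), so α_err = 1·4 = 4 ≡ 4 = α_3. Error position i = 3.
  Consistency check: S_2/S_1 = 4·1 = 4 ≡ 4 = α_err ✓ (single-error assumption holds).
Step 4: error magnitude e = S_0/v_3 = S_0·∏_{j≠3}(α_3 − α_j) = 10·2 = 20 ≡ 7 (mod 13).
Step 5: correct position 3: c_3 = r_3 − e = 4 − 7 ≡ 10 (mod 13). Hence c = [1, 11, 10, 6, 4].
  Check: interpolating c through the α_i gives m(x) = 7 + 4·x (degree < 2) with m(α_i) = c_i for every i, so c is indeed a codeword.


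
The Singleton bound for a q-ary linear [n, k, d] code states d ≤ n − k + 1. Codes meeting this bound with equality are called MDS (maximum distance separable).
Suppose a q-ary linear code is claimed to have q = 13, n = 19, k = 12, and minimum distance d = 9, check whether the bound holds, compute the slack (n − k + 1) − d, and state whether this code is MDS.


Singleton RHS = n − k + 1 = 8, slack = -1, bound violated (no such code; not MDS).

Singleton bound: d ≤ n − k + 1.
Here n = 19, k = 12, so n − k + 1 = 8.
Given d = 9, check d ≤ 8: NO.
Slack = (n − k + 1) − d = -1.
The slack is negative: d = 9 exceeds n − k + 1 = 8 by 1, so the Singleton bound is violated and no linear [19, 12, 9]_13 code can exist. In particular it is not MDS (MDS requires d = n − k + 1 exactly).
Description: the claimed parameters are [19, 12, 9]_13; such a code would be impossible (violates the Singleton bound).


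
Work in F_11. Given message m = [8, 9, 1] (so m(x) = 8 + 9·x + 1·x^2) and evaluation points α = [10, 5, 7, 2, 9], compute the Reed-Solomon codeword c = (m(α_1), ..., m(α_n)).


c = [0, 1, 10, 8, 5]

Message polynomial: m(x) = 8 + 9·x + 1·x^2 (mod 11).
For each evaluation point α_i, compute m(α_i) mod 11:
  α_1 = 10: Horner steps 1 → 8 → 0, so m(10) = 0.
  α_2 = 5: Horner steps 1 → 3 → 1, so m(5) = 1.
  α_3 = 7: Horner steps 1 → 5 → 10, so m(7) = 10.
  α_4 = 2: Horner steps 1 → 0 → 8, so m(2) = 8.
  α_5 = 9: Horner steps 1 → 7 → 5, so m(9) = 5.
Codeword c = [0, 1, 10, 8, 5] ∈ F_11^5.


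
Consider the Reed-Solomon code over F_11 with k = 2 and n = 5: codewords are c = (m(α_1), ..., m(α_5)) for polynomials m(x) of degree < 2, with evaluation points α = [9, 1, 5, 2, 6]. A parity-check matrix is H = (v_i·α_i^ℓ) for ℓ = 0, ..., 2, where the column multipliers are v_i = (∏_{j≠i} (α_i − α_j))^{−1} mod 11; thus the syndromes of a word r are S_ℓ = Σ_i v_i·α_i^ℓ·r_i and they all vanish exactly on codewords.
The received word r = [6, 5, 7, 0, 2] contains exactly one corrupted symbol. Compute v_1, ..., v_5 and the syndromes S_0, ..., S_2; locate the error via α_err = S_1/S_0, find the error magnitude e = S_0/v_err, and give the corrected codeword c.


S = (8, 6, 10), error at position 1, error magnitude e = 8, c = [9, 5, 7, 0, 2].

Step 1: column multipliers v_i = (∏_{j≠i}(α_i − α_j))^{−1} mod 11.
  i = 1 (α = 9): (9−1)(9−5)(9−2)(9−6) = 8·4·7·3 = 672 ≡ 1, so v_1 = 1^{−1} = 1 (mod 11).
  i = 2 (α = 1): (1−9)(1−5)(1−2)(1−6) = (−8)·(−4)·(−1)·(−5) = 160 ≡ 6, so v_2 = 6^{−1} = 2 (mod 11).
  i = 3 (α = 5): (5−9)(5−1)(5−2)(5−6) = (−4)·4·3·(−1) = 48 ≡ 4, so v_3 = 4^{−1} = 3 (mod 11).
  i = 4 (α = 2): (2−9)(2−1)(2−5)(2−6) = (−7)·1·(−3)·(−4) = −84 ≡ 4, so v_4 = 4^{−1} = 3 (mod 11).
  i = 5 (α = 6): (6−9)(6−1)(6−5)(6−2) = (−3)·5·1·4 = −60 ≡ 6, so v_5 = 6^{−1} = 2 (mod 11).
  v = [1, 2, 3, 3, 2].
Step 2: syndromes of r = [6, 5, 7, 0, 2] (all sums mod 11).
  S_0 = Σ v_i r_i = 1·6 + 2·5 + 3·7 + 3·0 + 2·2 = 41 ≡ 8.
  S_1 = Σ v_i α_i r_i = 1·9·6 + 2·1·5 + 3·5·7 + 3·2·0 + 2·6·2 = 193 ≡ 6.
  α_i^2 mod 11 = [4, 1, 3, 4, 3].
  S_2 = Σ v_i α_i^2 r_i = 1·4·6 + 2·1·5 + 3·3·7 + 3·4·0 + 2·3·2 = 109 ≡ 10.
  S = (8, 6, 10) ≠ 0, so r is not a codeword (an error is present).
Step 3: locate the error. For a single error e at position i, S_ℓ = v_i·e·α_i^ℓ, so α_err = S_1/S_0.
  S_0^{−1} = 8^{−1} = 7 (mod 11), so α_err = 6·7 = 42 ≡ 9 = α_1. Error position i = 1.
  Consistency check: S_2/S_1 = 10·2 = 20 ≡ 9 = α_err ✓ (single-error assumption holds).
Step 4: error magnitude e = S_0/v_1 = S_0·∏_{j≠1}(α_1 − α_j) = 8·1 = 8 ≡ 8 (mod 11).
Step 5: correct position 1: c_1 = r_1 − e = 6 − 8 ≡ 9 (mod 11). Hence c = [9, 5, 7, 0, 2].
  Check: interpolating c through the α_i gives m(x) = 10 + 6·x (degree < 2) with m(α_i) = c_i for every i, so c is indeed a codeword.


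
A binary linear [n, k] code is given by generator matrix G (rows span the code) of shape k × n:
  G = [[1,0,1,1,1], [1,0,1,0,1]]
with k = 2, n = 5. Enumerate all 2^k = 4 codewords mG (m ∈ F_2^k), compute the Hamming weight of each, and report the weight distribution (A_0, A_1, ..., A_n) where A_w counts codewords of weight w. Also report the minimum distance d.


Weight distribution: A_0 = 1, A_1 = 1, A_3 = 1, A_4 = 1. Minimum distance d = 1.

Enumerate all 2^2 = 4 messages m ∈ F_2^2.
For each, compute codeword c = mG in F_2^5, then tally its weight.
  m = 00 → c = 00000, weight = 0.
  m = 10 → c = 10111, weight = 4.
  m = 01 → c = 10101, weight = 3.
  m = 11 → c = 00010, weight = 1.
Tally weights:
  weight 0: 1 codewords.
  weight 1: 1 codewords.
  weight 3: 1 codewords.
  weight 4: 1 codewords.
Minimum distance d = smallest w > 0 with A_w > 0 = 1.
Sanity: Σ A_w = 4 = 2^2 = 4 ✓.


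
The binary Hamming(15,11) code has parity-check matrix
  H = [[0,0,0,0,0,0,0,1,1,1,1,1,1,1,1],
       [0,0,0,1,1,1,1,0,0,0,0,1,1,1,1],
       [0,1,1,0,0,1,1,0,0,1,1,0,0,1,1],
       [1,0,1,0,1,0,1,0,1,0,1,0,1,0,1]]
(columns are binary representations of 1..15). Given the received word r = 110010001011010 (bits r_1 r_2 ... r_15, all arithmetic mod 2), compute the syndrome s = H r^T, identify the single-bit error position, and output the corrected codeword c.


s = (0, 1, 1, 0)^T, error position = 6, corrected codeword c = 110011001011010

Compute s = H r^T mod 2 one row at a time:
  s_1 = 0 + 1 + 0 + 1 + 1 + 0 + 1 + 0 = 4 ≡ 0 (mod 2).
  s_2 = 0 + 1 + 0 + 0 + 1 + 0 + 1 + 0 = 3 ≡ 1 (mod 2).
  s_3 = 1 + 0 + 0 + 0 + 0 + 1 + 1 + 0 = 3 ≡ 1 (mod 2).
  s_4 = 1 + 0 + 1 + 0 + 1 + 1 + 0 + 0 = 4 ≡ 0 (mod 2).
s = (0, 1, 1, 0)^T — this equals column 6 of H (binary 0110), so error is at position 6.
Correct: flip bit 6 of r = 110010001011010 to get c = 110011001011010.


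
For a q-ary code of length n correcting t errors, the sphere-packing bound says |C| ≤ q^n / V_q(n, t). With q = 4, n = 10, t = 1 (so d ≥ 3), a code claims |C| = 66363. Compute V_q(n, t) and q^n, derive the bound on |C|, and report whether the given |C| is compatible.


V_q(n, t) = 31, q^n = 1048576, Hamming bound = 33825, |C| = 66363 > bound (violated).

Step 1: Compute V_q(n, t) = Σ_{j=0}^1 C(n, j) (q−1)^j.
  j = 0: C(10,0)·(3)^0 = 1·1 = 1.
  j = 1: C(10,1)·(3)^1 = 10·3 = 30.
  V_q(n, t) = 1 + 30 = 31.
Step 2: q^n = 4^10 = 1048576.
Step 3: Hamming bound ⌊q^n / V_q(n,t)⌋ = ⌊1048576/31⌋ = 33825.
Step 4: Compare |C| = 66363 to 33825: violated.
The claimed |C| lies above the Hamming bound, so no 4-ary code of length 10 with d ≥ 3 can have 66363 codewords.


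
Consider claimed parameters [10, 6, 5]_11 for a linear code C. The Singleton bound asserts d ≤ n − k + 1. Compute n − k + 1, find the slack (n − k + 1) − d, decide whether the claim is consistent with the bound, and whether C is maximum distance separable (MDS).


Singleton RHS = n − k + 1 = 5, slack = 0, bound satisfied, MDS.

Singleton bound: d ≤ n − k + 1.
Here n = 10, k = 6, so n − k + 1 = 5.
Given d = 5, check d ≤ 5: YES.
Slack = (n − k + 1) − d = 0.
The code is MDS (slack = 0).
Description: the claimed parameters are [10, 6, 5]_11; such a code would be MDS (meets Singleton bound).


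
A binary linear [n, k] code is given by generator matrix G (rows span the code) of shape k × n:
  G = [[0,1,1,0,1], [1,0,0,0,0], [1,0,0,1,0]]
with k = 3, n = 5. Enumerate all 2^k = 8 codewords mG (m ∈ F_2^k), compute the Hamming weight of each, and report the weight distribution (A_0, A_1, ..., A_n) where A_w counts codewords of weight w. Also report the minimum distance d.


Weight distribution: A_0 = 1, A_1 = 2, A_2 = 1, A_3 = 1, A_4 = 2, A_5 = 1. Minimum distance d = 1.

Enumerate all 2^3 = 8 messages m ∈ F_2^3.
For each, compute codeword c = mG in F_2^5, then tally its weight.
  m = 000 → c = 00000, weight = 0.
  m = 100 → c = 01101, weight = 3.
  m = 010 → c = 10000, weight = 1.
  m = 110 → c = 11101, weight = 4.
  m = 001 → c = 10010, weight = 2.
  m = 101 → c = 11111, weight = 5.
  m = 011 → c = 00010, weight = 1.
  m = 111 → c = 01111, weight = 4.
Tally weights:
  weight 0: 1 codewords.
  weight 1: 2 codewords.
  weight 2: 1 codewords.
  weight 3: 1 codewords.
  weight 4: 2 codewords.
  weight 5: 1 codewords.
Minimum distance d = smallest w > 0 with A_w > 0 = 1.
Sanity: Σ A_w = 8 = 2^3 = 8 ✓.


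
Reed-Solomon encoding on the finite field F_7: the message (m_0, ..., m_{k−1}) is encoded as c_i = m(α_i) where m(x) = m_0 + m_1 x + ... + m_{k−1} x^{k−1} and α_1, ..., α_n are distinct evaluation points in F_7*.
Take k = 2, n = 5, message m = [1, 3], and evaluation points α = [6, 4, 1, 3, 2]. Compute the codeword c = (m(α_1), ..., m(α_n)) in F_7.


c = [5, 6, 4, 3, 0]

Message polynomial: m(x) = 1 + 3·x (mod 7).
For each evaluation point α_i, compute m(α_i) mod 7:
  α_1 = 6: Horner steps 3 → 5, so m(6) = 5.
  α_2 = 4: Horner steps 3 → 6, so m(4) = 6.
  α_3 = 1: Horner steps 3 → 4, so m(1) = 4.
  α_4 = 3: Horner steps 3 → 3, so m(3) = 3.
  α_5 = 2: Horner steps 3 → 0, so m(2) = 0.
Codeword c = [5, 6, 4, 3, 0] ∈ F_7^5.


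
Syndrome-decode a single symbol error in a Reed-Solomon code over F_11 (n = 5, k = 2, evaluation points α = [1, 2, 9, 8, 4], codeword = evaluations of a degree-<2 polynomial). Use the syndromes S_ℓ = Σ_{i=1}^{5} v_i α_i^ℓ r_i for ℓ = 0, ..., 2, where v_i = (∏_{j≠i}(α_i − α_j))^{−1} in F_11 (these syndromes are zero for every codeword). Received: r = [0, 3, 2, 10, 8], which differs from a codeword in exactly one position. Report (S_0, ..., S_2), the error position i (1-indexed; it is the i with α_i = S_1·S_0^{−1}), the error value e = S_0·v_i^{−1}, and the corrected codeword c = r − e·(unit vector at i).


S = (1, 4, 5), error at position 5, error magnitude e = 10, c = [0, 3, 2, 10, 9].

Step 1: column multipliers v_i = (∏_{j≠i}(α_i − α_j))^{−1} mod 11.
  i = 1 (α = 1): (1−2)(1−9)(1−8)(1−4) = (−1)·(−8)·(−7)·(−3) = 168 ≡ 3, so v_1 = 3^{−1} = 4 (mod 11).
  i = 2 (α = 2): (2−1)(2−9)(2−8)(2−4) = 1·(−7)·(−6)·(−2) = −84 ≡ 4, so v_2 = 4^{−1} = 3 (mod 11).
  i = 3 (α = 9): (9−1)(9−2)(9−8)(9−4) = 8·7·1·5 = 280 ≡ 5, so v_3 = 5^{−1} = 9 (mod 11).
  i = 4 (α = 8): (8−1)(8−2)(8−9)(8−4) = 7·6·(−1)·4 = −168 ≡ 8, so v_4 = 8^{−1} = 7 (mod 11).
  i = 5 (α = 4): (4−1)(4−2)(4−9)(4−8) = 3·2·(−5)·(−4) = 120 ≡ 10, so v_5 = 10^{−1} = 10 (mod 11).
  v = [4, 3, 9, 7, 10].
Step 2: syndromes of r = [0, 3, 2, 10, 8] (all sums mod 11).
  S_0 = Σ v_i r_i = 4·0 + 3·3 + 9·2 + 7·10 + 10·8 = 177 ≡ 1.
  S_1 = Σ v_i α_i r_i = 4·1·0 + 3·2·3 + 9·9·2 + 7·8·10 + 10·4·8 = 1060 ≡ 4.
  α_i^2 mod 11 = [1, 4, 4, 9, 5].
  S_2 = Σ v_i α_i^2 r_i = 4·1·0 + 3·4·3 + 9·4·2 + 7·9·10 + 10·5·8 = 1138 ≡ 5.
  S = (1, 4, 5) ≠ 0, so r is not a codeword (an error is present).
Step 3: locate the error. For a single error e at position i, S_ℓ = v_i·e·α_i^ℓ, so α_err = S_1/S_0.
  S_0^{−1} = 1^{−1} = 1 (mod 11), so α_err = 4·1 = 4 ≡ 4 = α_5. Error position i = 5.
  Consistency check: S_2/S_1 = 5·3 = 15 ≡ 4 = α_err ✓ (single-error assumption holds).
Step 4: error magnitude e = S_0/v_5 = S_0·∏_{j≠5}(α_5 − α_j) = 1·10 = 10 ≡ 10 (mod 11).
Step 5: correct position 5: c_5 = r_5 − e = 8 − 10 ≡ 9 (mod 11). Hence c = [0, 3, 2, 10, 9].
  Check: interpolating c through the α_i gives m(x) = 8 + 3·x (degree < 2) with m(α_i) = c_i for every i, so c is indeed a codeword.


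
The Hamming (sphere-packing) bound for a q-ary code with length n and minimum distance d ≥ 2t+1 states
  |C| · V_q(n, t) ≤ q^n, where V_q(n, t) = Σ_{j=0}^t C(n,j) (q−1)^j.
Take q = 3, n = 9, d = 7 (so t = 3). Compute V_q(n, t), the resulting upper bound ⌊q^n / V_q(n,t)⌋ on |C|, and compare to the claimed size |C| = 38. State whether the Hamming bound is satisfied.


V_q(n, t) = 835, q^n = 19683, Hamming bound = 23, |C| = 38 > bound (violated).

Step 1: Compute V_q(n, t) = Σ_{j=0}^3 C(n, j) (q−1)^j.
  j = 0: C(9,0)·(2)^0 = 1·1 = 1.
  j = 1: C(9,1)·(2)^1 = 9·2 = 18.
  j = 2: C(9,2)·(2)^2 = 36·4 = 144.
  j = 3: C(9,3)·(2)^3 = 84·8 = 672.
  V_q(n, t) = 1 + 18 + 144 + 672 = 835.
Step 2: q^n = 3^9 = 19683.
Step 3: Hamming bound ⌊q^n / V_q(n,t)⌋ = ⌊19683/835⌋ = 23.
Step 4: Compare |C| = 38 to 23: violated.
The claimed |C| lies above the Hamming bound, so no 3-ary code of length 9 with d ≥ 7 can have 38 codewords.


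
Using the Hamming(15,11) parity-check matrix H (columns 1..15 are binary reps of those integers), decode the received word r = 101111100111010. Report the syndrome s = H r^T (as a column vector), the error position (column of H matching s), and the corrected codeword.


s = (0, 0, 0, 1)^T, error position = 1, corrected codeword c = 001111100111010

Compute s = H r^T mod 2 one row at a time:
  s_1 = 0 + 0 + 1 + 1 + 1 + 0 + 1 + 0 = 4 ≡ 0 (mod 2).
  s_2 = 1 + 1 + 1 + 1 + 1 + 0 + 1 + 0 = 6 ≡ 0 (mod 2).
  s_3 = 0 + 1 + 1 + 1 + 1 + 1 + 1 + 0 = 6 ≡ 0 (mod 2).
  s_4 = 1 + 1 + 1 + 1 + 0 + 1 + 0 + 0 = 5 ≡ 1 (mod 2).
s = (0, 0, 0, 1)^T — this equals column 1 of H (binary 0001), so error is at position 1.
Correct: flip bit 1 of r = 101111100111010 to get c = 001111100111010.
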